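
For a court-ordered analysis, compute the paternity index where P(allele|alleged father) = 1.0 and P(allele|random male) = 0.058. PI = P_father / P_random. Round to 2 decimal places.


Paternity Index calculation:
PI = P(allele|father) / P(allele|random)
PI = 1.0 / 0.058
PI = 17.24

17.24


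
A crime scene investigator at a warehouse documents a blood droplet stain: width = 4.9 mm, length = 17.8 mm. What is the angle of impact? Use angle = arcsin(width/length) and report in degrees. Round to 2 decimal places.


Blood spatter impact angle calculation:
width / length = 4.9 / 17.8 = 0.275281
angle = arcsin(0.275281)
angle = 15.98 degrees

15.98


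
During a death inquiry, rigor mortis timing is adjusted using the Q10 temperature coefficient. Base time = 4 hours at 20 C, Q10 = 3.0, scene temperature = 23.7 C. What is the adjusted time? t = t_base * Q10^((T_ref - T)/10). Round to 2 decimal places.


Rigor mortis time adjustment:
Exponent = (T_ref - T_actual) / 10 = (20 - 23.7) / 10 = -0.37
Q10 factor = 3.0^-0.37 = 0.66599
t_adjusted = 4 * 0.66599 = 2.66 hours

2.66


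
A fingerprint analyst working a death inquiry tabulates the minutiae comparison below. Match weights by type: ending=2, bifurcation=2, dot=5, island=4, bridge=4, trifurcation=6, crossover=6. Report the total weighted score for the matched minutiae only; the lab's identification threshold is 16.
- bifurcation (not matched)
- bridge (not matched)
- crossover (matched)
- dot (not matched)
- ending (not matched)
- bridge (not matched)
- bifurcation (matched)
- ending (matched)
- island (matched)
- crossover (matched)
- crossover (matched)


Weighted minutiae match score:
  bifurcation: not matched, +0
  bridge: not matched, +0
  crossover: matched, +6 (running total 6)
  dot: not matched, +0
  ending: not matched, +0
  bridge: not matched, +0
  bifurcation: matched, +2 (running total 8)
  ending: matched, +2 (running total 10)
  island: matched, +4 (running total 14)
  crossover: matched, +6 (running total 20)
  crossover: matched, +6 (running total 26)
Total score = 26
Threshold = 16; verdict = identification

26


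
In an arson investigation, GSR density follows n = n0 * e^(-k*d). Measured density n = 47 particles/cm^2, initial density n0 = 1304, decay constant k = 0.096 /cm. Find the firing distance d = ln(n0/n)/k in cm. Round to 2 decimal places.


GSR distance calculation:
n0/n = 1304 / 47 = 27.744681
ln(n0/n) = 3.323044
d = 3.323044 / 0.096 = 34.62 cm

34.62


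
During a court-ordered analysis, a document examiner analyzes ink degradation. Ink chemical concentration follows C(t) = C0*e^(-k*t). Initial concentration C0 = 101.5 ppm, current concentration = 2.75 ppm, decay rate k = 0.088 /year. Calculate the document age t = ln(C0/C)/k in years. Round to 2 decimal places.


Document age estimation:
C0/C = 101.5 / 2.75 = 36.909091
ln(C0/C) = 3.608458
t = 3.608458 / 0.088 = 41.01 years

41.01


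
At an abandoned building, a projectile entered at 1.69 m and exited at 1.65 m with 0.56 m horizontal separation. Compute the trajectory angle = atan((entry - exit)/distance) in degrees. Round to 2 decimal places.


Bullet trajectory angle:
Height difference = 1.69 - 1.65 = 0.04 m
angle = atan(0.04 / 0.56)
angle = atan(0.071429)
angle = 4.09 degrees

4.09


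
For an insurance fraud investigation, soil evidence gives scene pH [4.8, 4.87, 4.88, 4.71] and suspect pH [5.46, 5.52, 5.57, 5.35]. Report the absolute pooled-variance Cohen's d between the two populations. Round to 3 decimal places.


Pooled-variance Cohen's d for soil pH comparison:
Scene mean = 19.26 / 4 = 4.815
Suspect mean = 21.9 / 4 = 5.475
Scene sample variance s_s^2 = 0.006167
Suspect sample variance s_c^2 = 0.008967
Pooled variance = ((n_s-1)*s_s^2 + (n_c-1)*s_c^2) / (n_s + n_c - 2) = 0.007567
Pooled SD = sqrt(0.007567) = 0.086989
Mean difference = -0.66
|d| = |-0.66| / 0.086989 = 7.587

7.587


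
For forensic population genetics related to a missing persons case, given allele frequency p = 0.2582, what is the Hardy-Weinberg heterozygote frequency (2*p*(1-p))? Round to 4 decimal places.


Hardy-Weinberg heterozygote frequency:
q = 1 - p = 1 - 0.2582 = 0.7418
2pq = 2 * 0.2582 * 0.7418 = 0.3831

0.3831


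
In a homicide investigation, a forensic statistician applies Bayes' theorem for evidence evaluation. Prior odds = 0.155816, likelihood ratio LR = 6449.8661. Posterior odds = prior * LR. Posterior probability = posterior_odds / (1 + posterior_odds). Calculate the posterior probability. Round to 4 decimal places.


Bayesian evidence evaluation:
Posterior odds = prior_odds * LR = 0.155816 * 6449.8661 = 1004.992
Posterior probability = posterior_odds / (1 + posterior_odds)
= 1004.992 / (1 + 1004.992)
= 1004.992 / 1005.992
= 0.9990

0.9990


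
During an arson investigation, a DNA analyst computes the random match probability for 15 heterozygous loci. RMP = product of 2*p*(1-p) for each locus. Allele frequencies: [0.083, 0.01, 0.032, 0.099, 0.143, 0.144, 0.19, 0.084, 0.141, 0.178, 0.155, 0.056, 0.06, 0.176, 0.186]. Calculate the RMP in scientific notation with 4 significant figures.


Computing RMP for 15 loci:
Locus 1: 2 * 0.083 * 0.917 = 0.152222
Locus 2: 2 * 0.01 * 0.99 = 0.0198
Locus 3: 2 * 0.032 * 0.968 = 0.061952
Locus 4: 2 * 0.099 * 0.901 = 0.178398
Locus 5: 2 * 0.143 * 0.857 = 0.245102
Locus 6: 2 * 0.144 * 0.856 = 0.246528
Locus 7: 2 * 0.19 * 0.81 = 0.3078
Locus 8: 2 * 0.084 * 0.916 = 0.153888
Locus 9: 2 * 0.141 * 0.859 = 0.242238
Locus 10: 2 * 0.178 * 0.822 = 0.292632
Locus 11: 2 * 0.155 * 0.845 = 0.26195
Locus 12: 2 * 0.056 * 0.944 = 0.105728
Locus 13: 2 * 0.06 * 0.94 = 0.1128
Locus 14: 2 * 0.176 * 0.824 = 0.290048
Locus 15: 2 * 0.186 * 0.814 = 0.302808
RMP = 1.854e-12

1.854e-12


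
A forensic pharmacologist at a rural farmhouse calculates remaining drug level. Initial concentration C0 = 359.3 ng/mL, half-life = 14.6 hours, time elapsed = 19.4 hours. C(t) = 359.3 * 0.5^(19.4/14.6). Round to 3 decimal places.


Drug concentration decay:
Number of half-lives = t / t_half = 19.4 / 14.6 = 1.328767
Decay factor = 0.5^1.328767 = 0.39810834
C(t) = 359.3 * 0.39810834 = 143.040 ng/mL

143.040


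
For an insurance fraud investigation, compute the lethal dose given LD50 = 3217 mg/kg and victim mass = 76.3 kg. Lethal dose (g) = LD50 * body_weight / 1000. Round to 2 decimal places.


Lethal dose calculation:
Lethal dose = LD50 * body_weight / 1000
= 3217 * 76.3 / 1000
= 245457.1 / 1000
= 245.46 g

245.46


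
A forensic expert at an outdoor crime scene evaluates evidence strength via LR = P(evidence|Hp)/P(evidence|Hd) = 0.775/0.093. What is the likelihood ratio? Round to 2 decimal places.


Likelihood ratio calculation:
LR = P(E|Hp) / P(E|Hd)
LR = 0.775 / 0.093
LR = 8.33

8.33


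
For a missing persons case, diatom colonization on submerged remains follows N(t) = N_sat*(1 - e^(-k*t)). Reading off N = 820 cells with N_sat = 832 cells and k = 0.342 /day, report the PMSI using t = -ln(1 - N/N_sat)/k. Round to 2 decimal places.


PMSI from diatom colonization curve:
N / N_sat = 820 / 832 = 0.985577
1 - N/N_sat = 0.014423
ln(1 - N/N_sat) = -4.238931
t = -ln(1 - N/N_sat) / k = -(-4.238931) / 0.342 = 12.39 days

12.39


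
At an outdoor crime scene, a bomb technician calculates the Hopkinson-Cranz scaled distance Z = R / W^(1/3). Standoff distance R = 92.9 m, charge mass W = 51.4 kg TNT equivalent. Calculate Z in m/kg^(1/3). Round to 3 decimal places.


Scaled distance calculation:
W^(1/3) = 51.4^(1/3) = 3.7181
Z = R / W^(1/3) = 92.9 / 3.7181
Z = 24.986 m/kg^(1/3)

24.986


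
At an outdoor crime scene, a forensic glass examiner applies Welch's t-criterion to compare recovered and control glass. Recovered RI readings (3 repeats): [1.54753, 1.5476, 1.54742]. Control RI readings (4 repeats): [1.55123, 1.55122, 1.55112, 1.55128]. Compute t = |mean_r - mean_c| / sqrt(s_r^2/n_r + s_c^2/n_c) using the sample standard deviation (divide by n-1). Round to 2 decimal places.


Welch's t-criterion for glass RI comparison:
Recovered mean = sum / n_r = 4.64255 / 3 = 1.5475167
Control mean = sum / n_c = 6.20485 / 4 = 1.5512125
Recovered sample variance s_r^2 = 8.23333e-09
Control sample variance s_c^2 = 4.49167e-09
Welch SE (unpooled) = sqrt(s_r^2/n_r + s_c^2/n_c) = sqrt(2.74444e-09 + 1.12292e-09) = sqrt(3.86736e-09) = 6.21881e-05
|mean_r - mean_c| = 0.00369583
t = 0.00369583 / 6.21881e-05 = 59.43

59.43


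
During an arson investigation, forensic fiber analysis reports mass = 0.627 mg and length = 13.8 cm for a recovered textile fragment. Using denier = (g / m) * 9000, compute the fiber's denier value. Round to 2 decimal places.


Denier calculation:
Mass in grams = 0.627 mg / 1000 = 0.000627 g
Length in meters = 13.8 cm / 100 = 0.138 m
Linear density = mass / length = 0.000627 / 0.138 = 0.00454348 g/m
Denier = (g/m) * 9000 = 0.00454348 * 9000 = 40.89

40.89


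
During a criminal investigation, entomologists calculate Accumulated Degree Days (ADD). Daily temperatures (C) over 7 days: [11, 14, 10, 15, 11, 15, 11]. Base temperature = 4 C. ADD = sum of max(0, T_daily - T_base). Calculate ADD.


Computing ADD day by day:
Day 1: max(0, 11 - 4) = 7
Day 2: max(0, 14 - 4) = 10
Day 3: max(0, 10 - 4) = 6
Day 4: max(0, 15 - 4) = 11
Day 5: max(0, 11 - 4) = 7
Day 6: max(0, 15 - 4) = 11
Day 7: max(0, 11 - 4) = 7
Total ADD = 59

59


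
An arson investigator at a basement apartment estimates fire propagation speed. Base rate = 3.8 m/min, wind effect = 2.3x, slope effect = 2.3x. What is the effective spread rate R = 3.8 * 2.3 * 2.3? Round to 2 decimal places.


Fire spread rate calculation:
R = R0 * wind_factor * slope_factor
= 3.8 * 2.3 * 2.3
= 8.74 * 2.3
= 20.10 m/min

20.10


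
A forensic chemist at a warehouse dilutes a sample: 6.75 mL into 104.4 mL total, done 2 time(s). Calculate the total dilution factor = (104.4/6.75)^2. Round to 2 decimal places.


Dilution factor calculation:
Single dilution = V_total / V_sample = 104.4 / 6.75 ≈ 15.466667
Number of dilutions = 2
Total DF = (104.4 / 6.75)^2 (full precision, rounded at the end) = 239.22

239.22


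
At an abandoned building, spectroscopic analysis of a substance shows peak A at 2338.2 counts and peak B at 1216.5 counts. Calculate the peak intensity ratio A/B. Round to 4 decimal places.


Spectral peak ratio:
Peak A = 2338.2 counts
Peak B = 1216.5 counts
Ratio = 2338.2 / 1216.5 = 1.9221

1.9221


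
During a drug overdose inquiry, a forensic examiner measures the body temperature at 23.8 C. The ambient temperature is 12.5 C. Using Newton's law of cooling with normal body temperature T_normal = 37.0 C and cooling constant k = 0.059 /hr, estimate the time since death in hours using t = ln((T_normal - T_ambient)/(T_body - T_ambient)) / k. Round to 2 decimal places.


Using Newton's law of cooling:
t = ln((T_normal - T_ambient) / (T_body - T_ambient)) / k
T_normal - T_ambient = 24.5
T_body - T_ambient = 11.3
Ratio = 2.168142
ln(ratio) = 0.773871
t = 0.773871 / 0.059 = 13.12 hours

13.12


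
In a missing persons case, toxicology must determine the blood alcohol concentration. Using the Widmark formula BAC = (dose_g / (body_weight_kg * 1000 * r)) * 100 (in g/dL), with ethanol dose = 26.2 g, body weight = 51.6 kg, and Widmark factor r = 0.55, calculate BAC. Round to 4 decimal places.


Applying the Widmark formula:
BAC = (dose_g / (body_wt * 1000 * r)) * 100
Denominator = 51.6 * 1000 * 0.55 = 28380
BAC = (26.2 / 28380) * 100
BAC = 0.0923 g/dL

0.0923


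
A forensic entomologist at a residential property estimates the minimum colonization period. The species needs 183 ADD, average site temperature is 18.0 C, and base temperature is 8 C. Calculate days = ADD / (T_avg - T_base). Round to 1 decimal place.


Insect development time:
Effective temperature = avg_temp - T_base = 18.0 - 8 = 10.0 C
Days = ADD / effective_temp = 183 / 10.0 = 18.3 days

18.3


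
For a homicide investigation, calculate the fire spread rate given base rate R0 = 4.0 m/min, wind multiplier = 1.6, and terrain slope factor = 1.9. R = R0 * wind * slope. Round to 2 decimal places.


Fire spread rate calculation:
R = R0 * wind_factor * slope_factor
= 4.0 * 1.6 * 1.9
= 6.4 * 1.9
= 12.16 m/min

12.16


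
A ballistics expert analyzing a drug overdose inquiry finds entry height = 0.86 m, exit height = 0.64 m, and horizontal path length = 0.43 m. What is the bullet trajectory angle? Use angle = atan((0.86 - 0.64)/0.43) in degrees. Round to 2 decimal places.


Bullet trajectory angle:
Height difference = 0.86 - 0.64 = 0.22 m
angle = atan(0.22 / 0.43)
angle = atan(0.511628)
angle = 27.10 degrees

27.10


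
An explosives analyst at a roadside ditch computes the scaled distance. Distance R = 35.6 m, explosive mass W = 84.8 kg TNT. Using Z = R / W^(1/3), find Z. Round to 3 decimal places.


Scaled distance calculation:
W^(1/3) = 84.8^(1/3) = 4.393378
Z = R / W^(1/3) = 35.6 / 4.393378
Z = 8.103 m/kg^(1/3)

8.103


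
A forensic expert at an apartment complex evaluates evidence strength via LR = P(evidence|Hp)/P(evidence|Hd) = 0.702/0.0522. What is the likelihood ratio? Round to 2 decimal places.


Likelihood ratio calculation:
LR = P(E|Hp) / P(E|Hd)
LR = 0.702 / 0.0522
LR = 13.45

13.45


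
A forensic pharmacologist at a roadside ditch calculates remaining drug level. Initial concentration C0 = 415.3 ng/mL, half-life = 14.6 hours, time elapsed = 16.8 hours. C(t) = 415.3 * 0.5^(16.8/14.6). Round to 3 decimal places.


Drug concentration decay:
Number of half-lives = t / t_half = 16.8 / 14.6 = 1.150685
Decay factor = 0.5^1.150685 = 0.45041132
C(t) = 415.3 * 0.45041132 = 187.056 ng/mL

187.056


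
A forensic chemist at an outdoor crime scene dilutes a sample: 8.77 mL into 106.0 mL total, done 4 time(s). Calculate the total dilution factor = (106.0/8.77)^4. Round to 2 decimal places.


Dilution factor calculation:
Single dilution = V_total / V_sample = 106.0 / 8.77 ≈ 12.086659
Number of dilutions = 4
Total DF = (106.0 / 8.77)^4 (full precision, rounded at the end) = 21341.51

21341.51


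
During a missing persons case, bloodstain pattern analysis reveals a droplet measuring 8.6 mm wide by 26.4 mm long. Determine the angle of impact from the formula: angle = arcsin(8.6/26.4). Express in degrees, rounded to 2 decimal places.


Blood spatter impact angle calculation:
width / length = 8.6 / 26.4 = 0.325758
angle = arcsin(0.325758)
angle = 19.01 degrees

19.01


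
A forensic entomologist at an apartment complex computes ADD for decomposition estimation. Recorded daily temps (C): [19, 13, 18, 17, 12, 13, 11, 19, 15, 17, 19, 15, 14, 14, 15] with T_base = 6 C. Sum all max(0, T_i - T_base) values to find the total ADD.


Computing ADD day by day:
Day 1: max(0, 19 - 6) = 13
Day 2: max(0, 13 - 6) = 7
Day 3: max(0, 18 - 6) = 12
Day 4: max(0, 17 - 6) = 11
Day 5: max(0, 12 - 6) = 6
Day 6: max(0, 13 - 6) = 7
Day 7: max(0, 11 - 6) = 5
Day 8: max(0, 19 - 6) = 13
Day 9: max(0, 15 - 6) = 9
Day 10: max(0, 17 - 6) = 11
Day 11: max(0, 19 - 6) = 13
Day 12: max(0, 15 - 6) = 9
Day 13: max(0, 14 - 6) = 8
Day 14: max(0, 14 - 6) = 8
Day 15: max(0, 15 - 6) = 9
Total ADD = 141

141


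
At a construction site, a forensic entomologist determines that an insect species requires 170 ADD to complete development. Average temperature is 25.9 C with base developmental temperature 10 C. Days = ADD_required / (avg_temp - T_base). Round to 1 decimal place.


Insect development time:
Effective temperature = avg_temp - T_base = 25.9 - 10 = 15.9 C
Days = ADD / effective_temp = 170 / 15.9 = 10.7 days

10.7


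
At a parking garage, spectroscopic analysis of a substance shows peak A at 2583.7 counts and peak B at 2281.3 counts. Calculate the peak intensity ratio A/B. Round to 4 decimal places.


Spectral peak ratio:
Peak A = 2583.7 counts
Peak B = 2281.3 counts
Ratio = 2583.7 / 2281.3 = 1.1326

1.1326


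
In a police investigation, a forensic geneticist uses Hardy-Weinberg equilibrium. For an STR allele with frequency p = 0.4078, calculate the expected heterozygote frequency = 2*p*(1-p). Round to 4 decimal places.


Hardy-Weinberg heterozygote frequency:
q = 1 - p = 1 - 0.4078 = 0.5922
2pq = 2 * 0.4078 * 0.5922 = 0.4830

0.4830


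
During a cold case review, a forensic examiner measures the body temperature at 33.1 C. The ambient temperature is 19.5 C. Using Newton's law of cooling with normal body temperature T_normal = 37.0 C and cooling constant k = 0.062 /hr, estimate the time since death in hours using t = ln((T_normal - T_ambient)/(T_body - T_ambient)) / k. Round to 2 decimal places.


Using Newton's law of cooling:
t = ln((T_normal - T_ambient) / (T_body - T_ambient)) / k
T_normal - T_ambient = 17.5
T_body - T_ambient = 13.6
Ratio = 1.286765
ln(ratio) = 0.252131
t = 0.252131 / 0.062 = 4.07 hours

4.07


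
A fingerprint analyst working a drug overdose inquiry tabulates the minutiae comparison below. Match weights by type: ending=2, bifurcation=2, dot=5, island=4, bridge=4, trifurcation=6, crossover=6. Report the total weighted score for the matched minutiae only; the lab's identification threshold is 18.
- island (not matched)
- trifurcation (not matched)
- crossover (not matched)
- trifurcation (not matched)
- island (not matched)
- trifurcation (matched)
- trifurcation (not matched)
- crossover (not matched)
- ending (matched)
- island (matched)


Weighted minutiae match score:
  island: not matched, +0
  trifurcation: not matched, +0
  crossover: not matched, +0
  trifurcation: not matched, +0
  island: not matched, +0
  trifurcation: matched, +6 (running total 6)
  trifurcation: not matched, +0
  crossover: not matched, +0
  ending: matched, +2 (running total 8)
  island: matched, +4 (running total 12)
Total score = 12
Threshold = 18; verdict = inconclusive

12


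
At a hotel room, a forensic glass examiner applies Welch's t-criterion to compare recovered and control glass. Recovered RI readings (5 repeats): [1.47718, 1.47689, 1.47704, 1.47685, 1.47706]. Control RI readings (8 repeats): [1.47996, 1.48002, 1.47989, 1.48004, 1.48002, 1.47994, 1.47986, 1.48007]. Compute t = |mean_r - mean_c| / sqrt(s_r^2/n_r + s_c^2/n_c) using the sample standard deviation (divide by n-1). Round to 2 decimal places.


Welch's t-criterion for glass RI comparison:
Recovered mean = sum / n_r = 7.38502 / 5 = 1.477004
Control mean = sum / n_c = 11.8398 / 8 = 1.479975
Recovered sample variance s_r^2 = 1.803e-08
Control sample variance s_c^2 = 5.6e-09
Welch SE (unpooled) = sqrt(s_r^2/n_r + s_c^2/n_c) = sqrt(3.606e-09 + 7e-10) = sqrt(4.306e-09) = 6.56201e-05
|mean_r - mean_c| = 0.002971
t = 0.002971 / 6.56201e-05 = 45.28

45.28


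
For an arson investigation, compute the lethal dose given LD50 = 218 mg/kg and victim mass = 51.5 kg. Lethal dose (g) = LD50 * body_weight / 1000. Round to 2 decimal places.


Lethal dose calculation:
Lethal dose = LD50 * body_weight / 1000
= 218 * 51.5 / 1000
= 11227 / 1000
= 11.23 g

11.23


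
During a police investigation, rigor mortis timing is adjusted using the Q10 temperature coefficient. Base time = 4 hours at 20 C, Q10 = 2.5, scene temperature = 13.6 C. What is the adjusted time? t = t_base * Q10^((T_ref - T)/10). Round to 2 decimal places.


Rigor mortis time adjustment:
Exponent = (T_ref - T_actual) / 10 = (20 - 13.6) / 10 = 0.64
Q10 factor = 2.5^0.64 = 1.79755
t_adjusted = 4 * 1.79755 = 7.19 hours

7.19


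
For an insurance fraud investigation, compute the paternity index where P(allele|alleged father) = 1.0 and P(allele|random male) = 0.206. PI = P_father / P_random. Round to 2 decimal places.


Paternity Index calculation:
PI = P(allele|father) / P(allele|random)
PI = 1.0 / 0.206
PI = 4.85

4.85


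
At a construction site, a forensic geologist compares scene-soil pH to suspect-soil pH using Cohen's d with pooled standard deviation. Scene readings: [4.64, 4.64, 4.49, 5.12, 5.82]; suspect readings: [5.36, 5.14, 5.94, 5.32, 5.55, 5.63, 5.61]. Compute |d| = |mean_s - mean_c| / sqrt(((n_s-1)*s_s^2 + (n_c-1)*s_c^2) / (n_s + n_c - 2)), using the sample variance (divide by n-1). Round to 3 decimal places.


Pooled-variance Cohen's d for soil pH comparison:
Scene mean = 24.71 / 5 = 4.942
Suspect mean = 38.55 / 7 = 5.507143
Scene sample variance s_s^2 = 0.29732
Suspect sample variance s_c^2 = 0.067724
Pooled variance = ((n_s-1)*s_s^2 + (n_c-1)*s_c^2) / (n_s + n_c - 2) = 0.159562
Pooled SD = sqrt(0.159562) = 0.399452
Mean difference = -0.565143
|d| = |-0.565143| / 0.399452 = 1.415

1.415


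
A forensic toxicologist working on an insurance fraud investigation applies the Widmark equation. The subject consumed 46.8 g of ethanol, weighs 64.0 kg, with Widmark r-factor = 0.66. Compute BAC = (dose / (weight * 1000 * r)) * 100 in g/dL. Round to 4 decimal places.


Applying the Widmark formula:
BAC = (dose_g / (body_wt * 1000 * r)) * 100
Denominator = 64.0 * 1000 * 0.66 = 42240
BAC = (46.8 / 42240) * 100
BAC = 0.1108 g/dL

0.1108


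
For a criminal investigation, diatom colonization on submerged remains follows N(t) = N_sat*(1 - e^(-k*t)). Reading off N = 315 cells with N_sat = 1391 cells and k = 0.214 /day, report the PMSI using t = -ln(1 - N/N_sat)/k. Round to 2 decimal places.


PMSI from diatom colonization curve:
N / N_sat = 315 / 1391 = 0.226456
1 - N/N_sat = 0.773544
ln(1 - N/N_sat) = -0.256773
t = -ln(1 - N/N_sat) / k = -(-0.256773) / 0.214 = 1.20 days

1.20


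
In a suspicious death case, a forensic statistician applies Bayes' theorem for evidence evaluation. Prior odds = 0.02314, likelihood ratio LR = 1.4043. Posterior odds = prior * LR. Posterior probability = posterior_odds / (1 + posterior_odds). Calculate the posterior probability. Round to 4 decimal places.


Bayesian evidence evaluation:
Posterior odds = prior_odds * LR = 0.02314 * 1.4043 = 0.0324955
Posterior probability = posterior_odds / (1 + posterior_odds)
= 0.0324955 / (1 + 0.0324955)
= 0.0324955 / 1.0324955
= 0.0315

0.0315


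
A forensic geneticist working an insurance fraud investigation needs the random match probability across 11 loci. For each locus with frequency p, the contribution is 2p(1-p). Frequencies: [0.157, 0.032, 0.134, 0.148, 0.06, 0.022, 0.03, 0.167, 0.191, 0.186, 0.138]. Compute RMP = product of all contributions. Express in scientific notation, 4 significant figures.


Computing RMP for 11 loci:
Locus 1: 2 * 0.157 * 0.843 = 0.264702
Locus 2: 2 * 0.032 * 0.968 = 0.061952
Locus 3: 2 * 0.134 * 0.866 = 0.232088
Locus 4: 2 * 0.148 * 0.852 = 0.252192
Locus 5: 2 * 0.06 * 0.94 = 0.1128
Locus 6: 2 * 0.022 * 0.978 = 0.043032
Locus 7: 2 * 0.03 * 0.97 = 0.0582
Locus 8: 2 * 0.167 * 0.833 = 0.278222
Locus 9: 2 * 0.191 * 0.809 = 0.309038
Locus 10: 2 * 0.186 * 0.814 = 0.302808
Locus 11: 2 * 0.138 * 0.862 = 0.237912
RMP = 1.680e-09

1.680e-09


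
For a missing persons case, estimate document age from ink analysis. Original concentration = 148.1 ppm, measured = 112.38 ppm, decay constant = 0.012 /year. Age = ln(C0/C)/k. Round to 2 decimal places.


Document age estimation:
C0/C = 148.1 / 112.38 = 1.31785
ln(C0/C) = 0.276002
t = 0.276002 / 0.012 = 23.00 years

23.00


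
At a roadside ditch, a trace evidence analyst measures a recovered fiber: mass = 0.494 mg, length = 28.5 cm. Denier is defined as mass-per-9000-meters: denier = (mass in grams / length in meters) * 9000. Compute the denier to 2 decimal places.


Denier calculation:
Mass in grams = 0.494 mg / 1000 = 0.000494 g
Length in meters = 28.5 cm / 100 = 0.285 m
Linear density = mass / length = 0.000494 / 0.285 = 0.00173333 g/m
Denier = (g/m) * 9000 = 0.00173333 * 9000 = 15.60

15.60


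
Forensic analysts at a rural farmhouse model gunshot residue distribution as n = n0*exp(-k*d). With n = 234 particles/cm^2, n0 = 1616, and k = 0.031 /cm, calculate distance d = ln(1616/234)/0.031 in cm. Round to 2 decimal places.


GSR distance calculation:
n0/n = 1616 / 234 = 6.905983
ln(n0/n) = 1.932388
d = 1.932388 / 0.031 = 62.34 cm

62.34


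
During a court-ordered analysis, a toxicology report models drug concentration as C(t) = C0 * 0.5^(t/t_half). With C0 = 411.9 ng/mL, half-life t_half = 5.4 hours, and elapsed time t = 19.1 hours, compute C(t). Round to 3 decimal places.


Drug concentration decay:
Number of half-lives = t / t_half = 19.1 / 5.4 = 3.537037
Decay factor = 0.5^3.537037 = 0.08614811
C(t) = 411.9 * 0.08614811 = 35.484 ng/mL

35.484


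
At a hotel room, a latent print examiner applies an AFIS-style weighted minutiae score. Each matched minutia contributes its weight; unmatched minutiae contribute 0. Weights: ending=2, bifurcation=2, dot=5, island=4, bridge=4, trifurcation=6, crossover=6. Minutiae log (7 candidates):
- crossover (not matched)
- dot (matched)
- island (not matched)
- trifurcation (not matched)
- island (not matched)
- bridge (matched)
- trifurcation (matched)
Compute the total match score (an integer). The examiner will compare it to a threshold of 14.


Weighted minutiae match score:
  crossover: not matched, +0
  dot: matched, +5 (running total 5)
  island: not matched, +0
  trifurcation: not matched, +0
  island: not matched, +0
  bridge: matched, +4 (running total 9)
  trifurcation: matched, +6 (running total 15)
Total score = 15
Threshold = 14; verdict = identification

15


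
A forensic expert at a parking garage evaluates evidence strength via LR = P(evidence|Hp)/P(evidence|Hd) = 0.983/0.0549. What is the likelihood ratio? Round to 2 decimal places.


Likelihood ratio calculation:
LR = P(E|Hp) / P(E|Hd)
LR = 0.983 / 0.0549
LR = 17.91

17.91


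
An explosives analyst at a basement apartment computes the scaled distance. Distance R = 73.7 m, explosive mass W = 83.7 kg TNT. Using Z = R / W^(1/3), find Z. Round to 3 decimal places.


Scaled distance calculation:
W^(1/3) = 83.7^(1/3) = 4.374299
Z = R / W^(1/3) = 73.7 / 4.374299
Z = 16.848 m/kg^(1/3)

16.848


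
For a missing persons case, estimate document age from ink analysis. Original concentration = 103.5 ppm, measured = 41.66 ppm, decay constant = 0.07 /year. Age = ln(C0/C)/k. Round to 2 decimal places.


Document age estimation:
C0/C = 103.5 / 41.66 = 2.484398
ln(C0/C) = 0.91003
t = 0.91003 / 0.07 = 13.00 years

13.00


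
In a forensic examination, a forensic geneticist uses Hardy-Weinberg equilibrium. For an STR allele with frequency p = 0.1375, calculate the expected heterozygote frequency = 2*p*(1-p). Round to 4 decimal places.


Hardy-Weinberg heterozygote frequency:
q = 1 - p = 1 - 0.1375 = 0.8625
2pq = 2 * 0.1375 * 0.8625 = 0.2372

0.2372


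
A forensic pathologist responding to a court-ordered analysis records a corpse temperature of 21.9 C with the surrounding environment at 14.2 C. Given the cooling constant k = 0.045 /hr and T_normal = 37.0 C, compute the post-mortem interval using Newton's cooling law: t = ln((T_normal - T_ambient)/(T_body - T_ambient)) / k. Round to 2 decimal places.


Using Newton's law of cooling:
t = ln((T_normal - T_ambient) / (T_body - T_ambient)) / k
T_normal - T_ambient = 22.8
T_body - T_ambient = 7.7
Ratio = 2.961039
ln(ratio) = 1.08554
t = 1.08554 / 0.045 = 24.12 hours

24.12


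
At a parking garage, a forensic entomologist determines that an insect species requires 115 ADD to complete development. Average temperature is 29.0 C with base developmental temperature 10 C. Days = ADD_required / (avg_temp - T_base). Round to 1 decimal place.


Insect development time:
Effective temperature = avg_temp - T_base = 29.0 - 10 = 19.0 C
Days = ADD / effective_temp = 115 / 19.0 = 6.1 days

6.1


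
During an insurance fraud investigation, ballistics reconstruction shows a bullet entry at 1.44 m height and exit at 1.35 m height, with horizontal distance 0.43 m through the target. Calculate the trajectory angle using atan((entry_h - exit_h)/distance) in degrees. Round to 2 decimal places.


Bullet trajectory angle:
Height difference = 1.44 - 1.35 = 0.09 m
angle = atan(0.09 / 0.43)
angle = atan(0.209302)
angle = 11.82 degrees

11.82


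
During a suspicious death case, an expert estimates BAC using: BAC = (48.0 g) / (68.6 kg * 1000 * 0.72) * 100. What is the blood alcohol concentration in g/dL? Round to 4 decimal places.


Applying the Widmark formula:
BAC = (dose_g / (body_wt * 1000 * r)) * 100
Denominator = 68.6 * 1000 * 0.72 = 49392
BAC = (48.0 / 49392) * 100
BAC = 0.0972 g/dL

0.0972


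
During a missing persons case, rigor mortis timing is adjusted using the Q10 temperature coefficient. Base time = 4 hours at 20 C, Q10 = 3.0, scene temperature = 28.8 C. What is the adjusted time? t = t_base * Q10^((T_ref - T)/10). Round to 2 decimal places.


Rigor mortis time adjustment:
Exponent = (T_ref - T_actual) / 10 = (20 - 28.8) / 10 = -0.88
Q10 factor = 3.0^-0.88 = 0.38031
t_adjusted = 4 * 0.38031 = 1.52 hours

1.52


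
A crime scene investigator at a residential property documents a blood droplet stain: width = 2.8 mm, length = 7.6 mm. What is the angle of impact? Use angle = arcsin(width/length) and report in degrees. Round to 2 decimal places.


Blood spatter impact angle calculation:
width / length = 2.8 / 7.6 = 0.368421
angle = arcsin(0.368421)
angle = 21.62 degrees

21.62


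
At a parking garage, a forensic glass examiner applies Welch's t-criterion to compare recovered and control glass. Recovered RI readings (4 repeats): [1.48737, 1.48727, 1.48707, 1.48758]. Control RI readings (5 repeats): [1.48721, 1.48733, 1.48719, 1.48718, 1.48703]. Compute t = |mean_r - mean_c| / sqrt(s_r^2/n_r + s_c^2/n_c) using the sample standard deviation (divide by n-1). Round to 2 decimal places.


Welch's t-criterion for glass RI comparison:
Recovered mean = sum / n_r = 5.94929 / 4 = 1.4873225
Control mean = sum / n_c = 7.43594 / 5 = 1.487188
Recovered sample variance s_r^2 = 4.5025e-08
Control sample variance s_c^2 = 1.142e-08
Welch SE (unpooled) = sqrt(s_r^2/n_r + s_c^2/n_c) = sqrt(1.12563e-08 + 2.284e-09) = sqrt(1.35403e-08) = 0.000116363
|mean_r - mean_c| = 0.0001345
t = 0.0001345 / 0.000116363 = 1.16

1.16


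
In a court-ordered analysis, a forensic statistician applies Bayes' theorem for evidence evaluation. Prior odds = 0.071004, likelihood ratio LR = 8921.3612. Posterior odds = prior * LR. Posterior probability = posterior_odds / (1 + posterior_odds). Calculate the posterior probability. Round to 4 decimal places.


Bayesian evidence evaluation:
Posterior odds = prior_odds * LR = 0.071004 * 8921.3612 = 633.4523
Posterior probability = posterior_odds / (1 + posterior_odds)
= 633.4523 / (1 + 633.4523)
= 633.4523 / 634.4523
= 0.9984

0.9984


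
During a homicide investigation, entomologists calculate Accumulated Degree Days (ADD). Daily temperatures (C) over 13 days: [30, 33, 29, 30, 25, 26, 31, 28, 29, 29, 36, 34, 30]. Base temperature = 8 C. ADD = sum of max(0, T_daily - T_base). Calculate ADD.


Computing ADD day by day:
Day 1: max(0, 30 - 8) = 22
Day 2: max(0, 33 - 8) = 25
Day 3: max(0, 29 - 8) = 21
Day 4: max(0, 30 - 8) = 22
Day 5: max(0, 25 - 8) = 17
Day 6: max(0, 26 - 8) = 18
Day 7: max(0, 31 - 8) = 23
Day 8: max(0, 28 - 8) = 20
Day 9: max(0, 29 - 8) = 21
Day 10: max(0, 29 - 8) = 21
Day 11: max(0, 36 - 8) = 28
Day 12: max(0, 34 - 8) = 26
Day 13: max(0, 30 - 8) = 22
Total ADD = 286

286


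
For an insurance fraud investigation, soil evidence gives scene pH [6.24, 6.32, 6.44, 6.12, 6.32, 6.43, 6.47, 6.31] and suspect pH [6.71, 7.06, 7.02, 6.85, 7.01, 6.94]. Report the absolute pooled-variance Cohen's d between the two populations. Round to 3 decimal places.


Pooled-variance Cohen's d for soil pH comparison:
Scene mean = 50.65 / 8 = 6.33125
Suspect mean = 41.59 / 6 = 6.931667
Scene sample variance s_s^2 = 0.013498
Suspect sample variance s_c^2 = 0.017257
Pooled variance = ((n_s-1)*s_s^2 + (n_c-1)*s_c^2) / (n_s + n_c - 2) = 0.015064
Pooled SD = sqrt(0.015064) = 0.122735
Mean difference = -0.600417
|d| = |-0.600417| / 0.122735 = 4.892

4.892


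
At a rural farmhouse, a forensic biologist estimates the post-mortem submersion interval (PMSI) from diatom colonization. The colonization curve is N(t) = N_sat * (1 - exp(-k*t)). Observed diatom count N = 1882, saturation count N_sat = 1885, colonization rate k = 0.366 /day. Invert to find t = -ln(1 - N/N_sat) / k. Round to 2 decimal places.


PMSI from diatom colonization curve:
N / N_sat = 1882 / 1885 = 0.998408
1 - N/N_sat = 0.001592
ln(1 - N/N_sat) = -6.442764
t = -ln(1 - N/N_sat) / k = -(-6.442764) / 0.366 = 17.60 days

17.60


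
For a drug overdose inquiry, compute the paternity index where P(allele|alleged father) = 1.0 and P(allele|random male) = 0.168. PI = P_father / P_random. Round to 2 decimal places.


Paternity Index calculation:
PI = P(allele|father) / P(allele|random)
PI = 1.0 / 0.168
PI = 5.95

5.95


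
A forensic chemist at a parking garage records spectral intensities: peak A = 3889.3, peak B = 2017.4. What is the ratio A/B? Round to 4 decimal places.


Spectral peak ratio:
Peak A = 3889.3 counts
Peak B = 2017.4 counts
Ratio = 3889.3 / 2017.4 = 1.9279

1.9279


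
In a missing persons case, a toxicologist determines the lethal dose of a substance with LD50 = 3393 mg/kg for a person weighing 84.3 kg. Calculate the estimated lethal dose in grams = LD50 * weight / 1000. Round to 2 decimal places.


Lethal dose calculation:
Lethal dose = LD50 * body_weight / 1000
= 3393 * 84.3 / 1000
= 286029.9 / 1000
= 286.03 g

286.03


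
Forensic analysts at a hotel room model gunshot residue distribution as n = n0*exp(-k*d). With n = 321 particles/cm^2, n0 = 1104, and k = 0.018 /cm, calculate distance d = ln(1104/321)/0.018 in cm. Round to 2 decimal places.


GSR distance calculation:
n0/n = 1104 / 321 = 3.439252
ln(n0/n) = 1.235254
d = 1.235254 / 0.018 = 68.63 cm

68.63


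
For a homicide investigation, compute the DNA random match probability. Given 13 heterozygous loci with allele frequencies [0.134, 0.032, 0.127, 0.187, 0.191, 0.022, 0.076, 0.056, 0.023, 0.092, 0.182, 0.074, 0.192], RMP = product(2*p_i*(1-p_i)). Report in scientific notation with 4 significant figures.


Computing RMP for 13 loci:
Locus 1: 2 * 0.134 * 0.866 = 0.232088
Locus 2: 2 * 0.032 * 0.968 = 0.061952
Locus 3: 2 * 0.127 * 0.873 = 0.221742
Locus 4: 2 * 0.187 * 0.813 = 0.304062
Locus 5: 2 * 0.191 * 0.809 = 0.309038
Locus 6: 2 * 0.022 * 0.978 = 0.043032
Locus 7: 2 * 0.076 * 0.924 = 0.140448
Locus 8: 2 * 0.056 * 0.944 = 0.105728
Locus 9: 2 * 0.023 * 0.977 = 0.044942
Locus 10: 2 * 0.092 * 0.908 = 0.167072
Locus 11: 2 * 0.182 * 0.818 = 0.297752
Locus 12: 2 * 0.074 * 0.926 = 0.137048
Locus 13: 2 * 0.192 * 0.808 = 0.310272
RMP = 1.820e-11

1.820e-11


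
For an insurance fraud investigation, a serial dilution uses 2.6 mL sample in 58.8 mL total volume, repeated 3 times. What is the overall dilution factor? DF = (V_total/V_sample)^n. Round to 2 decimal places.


Dilution factor calculation:
Single dilution = V_total / V_sample = 58.8 / 2.6 ≈ 22.615385
Number of dilutions = 3
Total DF = (58.8 / 2.6)^3 (full precision, rounded at the end) = 11566.77

11566.77


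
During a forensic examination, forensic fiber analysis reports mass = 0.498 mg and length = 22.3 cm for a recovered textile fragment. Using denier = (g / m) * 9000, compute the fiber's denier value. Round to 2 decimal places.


Denier calculation:
Mass in grams = 0.498 mg / 1000 = 0.000498 g
Length in meters = 22.3 cm / 100 = 0.223 m
Linear density = mass / length = 0.000498 / 0.223 = 0.00223318 g/m
Denier = (g/m) * 9000 = 0.00223318 * 9000 = 20.10

20.10


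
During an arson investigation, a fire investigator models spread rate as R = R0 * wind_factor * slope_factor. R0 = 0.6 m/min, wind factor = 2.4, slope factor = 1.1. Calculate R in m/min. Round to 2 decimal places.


Fire spread rate calculation:
R = R0 * wind_factor * slope_factor
= 0.6 * 2.4 * 1.1
= 1.44 * 1.1
= 1.58 m/min

1.58


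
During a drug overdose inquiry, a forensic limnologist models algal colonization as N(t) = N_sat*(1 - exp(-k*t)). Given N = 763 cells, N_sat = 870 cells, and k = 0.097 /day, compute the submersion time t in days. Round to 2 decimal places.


PMSI from diatom colonization curve:
N / N_sat = 763 / 870 = 0.877011
1 - N/N_sat = 0.122989
ln(1 - N/N_sat) = -2.09566
t = -ln(1 - N/N_sat) / k = -(-2.09566) / 0.097 = 21.60 days

21.60


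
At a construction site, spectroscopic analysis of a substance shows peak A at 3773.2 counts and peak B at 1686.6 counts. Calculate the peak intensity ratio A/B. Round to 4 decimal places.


Spectral peak ratio:
Peak A = 3773.2 counts
Peak B = 1686.6 counts
Ratio = 3773.2 / 1686.6 = 2.2372

2.2372


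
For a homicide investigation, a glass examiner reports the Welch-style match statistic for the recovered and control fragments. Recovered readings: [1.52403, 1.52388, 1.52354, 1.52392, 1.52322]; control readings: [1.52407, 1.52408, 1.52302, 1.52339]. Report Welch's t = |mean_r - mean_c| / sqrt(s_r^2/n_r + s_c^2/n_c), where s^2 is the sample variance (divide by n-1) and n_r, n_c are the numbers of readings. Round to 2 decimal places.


Welch's t-criterion for glass RI comparison:
Recovered mean = sum / n_r = 7.61859 / 5 = 1.523718
Control mean = sum / n_c = 6.09456 / 4 = 1.52364
Recovered sample variance s_r^2 = 1.1102e-07
Control sample variance s_c^2 = 2.75133e-07
Welch SE (unpooled) = sqrt(s_r^2/n_r + s_c^2/n_c) = sqrt(2.2204e-08 + 6.87833e-08) = sqrt(9.09873e-08) = 0.000301641
|mean_r - mean_c| = 7.8e-05
t = 7.8e-05 / 0.000301641 = 0.26

0.26


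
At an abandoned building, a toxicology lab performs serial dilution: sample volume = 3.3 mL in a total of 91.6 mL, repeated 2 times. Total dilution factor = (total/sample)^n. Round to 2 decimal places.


Dilution factor calculation:
Single dilution = V_total / V_sample = 91.6 / 3.3 ≈ 27.757576
Number of dilutions = 2
Total DF = (91.6 / 3.3)^2 (full precision, rounded at the end) = 770.48

770.48


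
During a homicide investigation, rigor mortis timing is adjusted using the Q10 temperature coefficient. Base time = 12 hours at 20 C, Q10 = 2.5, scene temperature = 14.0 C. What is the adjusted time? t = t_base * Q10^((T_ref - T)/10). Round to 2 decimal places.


Rigor mortis time adjustment:
Exponent = (T_ref - T_actual) / 10 = (20 - 14.0) / 10 = 0.6
Q10 factor = 2.5^0.6 = 1.73286
t_adjusted = 12 * 1.73286 = 20.79 hours

20.79


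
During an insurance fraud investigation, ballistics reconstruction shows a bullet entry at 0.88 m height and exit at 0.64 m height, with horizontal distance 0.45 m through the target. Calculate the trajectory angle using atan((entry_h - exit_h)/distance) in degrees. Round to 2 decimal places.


Bullet trajectory angle:
Height difference = 0.88 - 0.64 = 0.24 m
angle = atan(0.24 / 0.45)
angle = atan(0.533333)
angle = 28.07 degrees

28.07


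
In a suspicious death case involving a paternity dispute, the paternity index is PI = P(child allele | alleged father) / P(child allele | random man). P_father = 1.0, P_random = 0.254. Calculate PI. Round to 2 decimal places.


Paternity Index calculation:
PI = P(allele|father) / P(allele|random)
PI = 1.0 / 0.254
PI = 3.94

3.94


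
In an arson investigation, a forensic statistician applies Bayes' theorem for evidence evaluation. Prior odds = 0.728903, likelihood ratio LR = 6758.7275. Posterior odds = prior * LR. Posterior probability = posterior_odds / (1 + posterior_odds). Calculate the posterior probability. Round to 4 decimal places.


Bayesian evidence evaluation:
Posterior odds = prior_odds * LR = 0.728903 * 6758.7275 = 4926.457
Posterior probability = posterior_odds / (1 + posterior_odds)
= 4926.457 / (1 + 4926.457)
= 4926.457 / 4927.457
= 0.9998

0.9998


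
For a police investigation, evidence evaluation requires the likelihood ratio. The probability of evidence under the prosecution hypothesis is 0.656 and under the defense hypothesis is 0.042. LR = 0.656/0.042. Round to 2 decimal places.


Likelihood ratio calculation:
LR = P(E|Hp) / P(E|Hd)
LR = 0.656 / 0.042
LR = 15.62

15.62


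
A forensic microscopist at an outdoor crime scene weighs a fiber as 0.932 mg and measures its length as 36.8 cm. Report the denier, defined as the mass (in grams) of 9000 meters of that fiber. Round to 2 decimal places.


Denier calculation:
Mass in grams = 0.932 mg / 1000 = 0.000932 g
Length in meters = 36.8 cm / 100 = 0.368 m
Linear density = mass / length = 0.000932 / 0.368 = 0.00253261 g/m
Denier = (g/m) * 9000 = 0.00253261 * 9000 = 22.79

22.79
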